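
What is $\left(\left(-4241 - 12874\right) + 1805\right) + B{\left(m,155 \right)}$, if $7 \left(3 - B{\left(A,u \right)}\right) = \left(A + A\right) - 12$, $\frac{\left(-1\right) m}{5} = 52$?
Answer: $-15231$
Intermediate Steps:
$m = -260$ ($m = \left(-5\right) 52 = -260$)
$B{\left(A,u \right)} = \frac{33}{7} - \frac{2 A}{7}$ ($B{\left(A,u \right)} = 3 - \frac{\left(A + A\right) - 12}{7} = 3 - \frac{2 A - 12}{7} = 3 - \frac{-12 + 2 A}{7} = 3 - \left(- \frac{12}{7} + \frac{2 A}{7}\right) = \frac{33}{7} - \frac{2 A}{7}$)
$\left(\left(-4241 - 12874\right) + 1805\right) + B{\left(m,155 \right)} = \left(\left(-4241 - 12874\right) + 1805\right) + \left(\frac{33}{7} - - \frac{520}{7}\right) = \left(-17115 + 1805\right) + \left(\frac{33}{7} + \frac{520}{7}\right) = -15310 + 79 = -15231$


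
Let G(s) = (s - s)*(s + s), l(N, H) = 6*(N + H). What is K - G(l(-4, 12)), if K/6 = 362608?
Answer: 2175648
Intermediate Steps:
l(N, H) = 6*H + 6*N (l(N, H) = 6*(H + N) = 6*H + 6*N)
G(s) = 0 (G(s) = 0*(2*s) = 0)
K = 2175648 (K = 6*362608 = 2175648)
K - G(l(-4, 12)) = 2175648 - 1*0 = 2175648 + 0 = 2175648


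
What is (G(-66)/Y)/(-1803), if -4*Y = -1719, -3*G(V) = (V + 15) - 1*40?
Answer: -364/9298071 ≈ -3.9148e-5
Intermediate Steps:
G(V) = 25/3 - V/3 (G(V) = -((V + 15) - 1*40)/3 = -((15 + V) - 40)/3 = -(-25 + V)/3 = 25/3 - V/3)
Y = 1719/4 (Y = -1/4*(-1719) = 1719/4 ≈ 429.75)
(G(-66)/Y)/(-1803) = ((25/3 - 1/3*(-66))/(1719/4))/(-1803) = ((25/3 + 22)*(4/1719))*(-1/1803) = ((91/3)*(4/1719))*(-1/1803) = (364/5157)*(-1/1803) = -364/9298071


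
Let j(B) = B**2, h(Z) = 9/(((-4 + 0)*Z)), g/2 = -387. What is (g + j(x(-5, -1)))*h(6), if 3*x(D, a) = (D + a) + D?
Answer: 6845/24 ≈ 285.21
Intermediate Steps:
x(D, a) = a/3 + 2*D/3 (x(D, a) = ((D + a) + D)/3 = (a + 2*D)/3 = a/3 + 2*D/3)
g = -774 (g = 2*(-387) = -774)
h(Z) = -9/(4*Z) (h(Z) = 9/((-4*Z)) = 9*(-1/(4*Z)) = -9/(4*Z))
(g + j(x(-5, -1)))*h(6) = (-774 + ((1/3)*(-1) + (2/3)*(-5))**2)*(-9/4/6) = (-774 + (-1/3 - 10/3)**2)*(-9/4*1/6) = (-774 + (-11/3)**2)*(-3/8) = (-774 + 121/9)*(-3/8) = -6845/9*(-3/8) = 6845/24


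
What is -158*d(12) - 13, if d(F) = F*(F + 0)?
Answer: -22765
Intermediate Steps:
d(F) = F² (d(F) = F*F = F²)
-158*d(12) - 13 = -158*12² - 13 = -158*144 - 13 = -22752 - 13 = -22765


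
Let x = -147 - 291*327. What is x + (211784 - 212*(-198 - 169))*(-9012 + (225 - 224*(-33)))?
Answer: -404070564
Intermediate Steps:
x = -95304 (x = -147 - 95157 = -95304)
x + (211784 - 212*(-198 - 169))*(-9012 + (225 - 224*(-33))) = -95304 + (211784 - 212*(-198 - 169))*(-9012 + (225 - 224*(-33))) = -95304 + (211784 - 212*(-367))*(-9012 + (225 + 7392)) = -95304 + (211784 + 77804)*(-9012 + 7617) = -95304 + 289588*(-1395) = -95304 - 403975260 = -404070564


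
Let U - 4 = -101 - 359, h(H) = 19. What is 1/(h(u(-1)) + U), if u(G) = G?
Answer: -1/437 ≈ -0.0022883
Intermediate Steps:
U = -456 (U = 4 + (-101 - 359) = 4 - 460 = -456)
1/(h(u(-1)) + U) = 1/(19 - 456) = 1/(-437) = -1/437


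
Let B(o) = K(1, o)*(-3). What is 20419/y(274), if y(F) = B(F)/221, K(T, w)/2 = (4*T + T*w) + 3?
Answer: -4512599/1686 ≈ -2676.5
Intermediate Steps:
K(T, w) = 6 + 8*T + 2*T*w (K(T, w) = 2*((4*T + T*w) + 3) = 2*(3 + 4*T + T*w) = 6 + 8*T + 2*T*w)
B(o) = -42 - 6*o (B(o) = (6 + 8*1 + 2*1*o)*(-3) = (6 + 8 + 2*o)*(-3) = (14 + 2*o)*(-3) = -42 - 6*o)
y(F) = -42/221 - 6*F/221 (y(F) = (-42 - 6*F)/221 = (-42 - 6*F)*(1/221) = -42/221 - 6*F/221)
20419/y(274) = 20419/(-42/221 - 6/221*274) = 20419/(-42/221 - 1644/221) = 20419/(-1686/221) = 20419*(-221/1686) = -4512599/1686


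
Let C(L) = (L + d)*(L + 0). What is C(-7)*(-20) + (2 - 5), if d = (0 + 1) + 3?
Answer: -423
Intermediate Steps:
d = 4 (d = 1 + 3 = 4)
C(L) = L*(4 + L) (C(L) = (L + 4)*(L + 0) = (4 + L)*L = L*(4 + L))
C(-7)*(-20) + (2 - 5) = -7*(4 - 7)*(-20) + (2 - 5) = -7*(-3)*(-20) - 3 = 21*(-20) - 3 = -420 - 3 = -423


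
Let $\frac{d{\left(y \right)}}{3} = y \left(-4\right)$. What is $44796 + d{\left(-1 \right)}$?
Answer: $44808$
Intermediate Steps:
$d{\left(y \right)} = - 12 y$ ($d{\left(y \right)} = 3 y \left(-4\right) = 3 \left(- 4 y\right) = - 12 y$)
$44796 + d{\left(-1 \right)} = 44796 - -12 = 44796 + 12 = 44808$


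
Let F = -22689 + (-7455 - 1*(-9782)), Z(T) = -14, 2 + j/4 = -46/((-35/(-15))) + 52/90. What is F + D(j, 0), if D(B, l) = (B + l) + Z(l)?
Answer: -6445072/315 ≈ -20461.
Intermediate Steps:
j = -26632/315 (j = -8 + 4*(-46/((-35/(-15))) + 52/90) = -8 + 4*(-46/((-35*(-1/15))) + 52*(1/90)) = -8 + 4*(-46/7/3 + 26/45) = -8 + 4*(-46*3/7 + 26/45) = -8 + 4*(-138/7 + 26/45) = -8 + 4*(-6028/315) = -8 - 24112/315 = -26632/315 ≈ -84.546)
D(B, l) = -14 + B + l (D(B, l) = (B + l) - 14 = -14 + B + l)
F = -20362 (F = -22689 + (-7455 + 9782) = -22689 + 2327 = -20362)
F + D(j, 0) = -20362 + (-14 - 26632/315 + 0) = -20362 - 31042/315 = -6445072/315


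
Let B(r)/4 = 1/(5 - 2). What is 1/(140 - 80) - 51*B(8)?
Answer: -4079/60 ≈ -67.983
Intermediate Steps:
B(r) = 4/3 (B(r) = 4/(5 - 2) = 4/3)
1/(140 - 80) - 51*B(8) = 1/(140 - 80) - 51*4/3 = 1/60 - 68 = -4079/60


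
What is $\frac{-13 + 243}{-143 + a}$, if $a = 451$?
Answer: $\frac{115}{154} \approx 0.74675$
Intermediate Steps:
$\frac{-13 + 243}{-143 + a} = \frac{-13 + 243}{-143 + 451} = \frac{230}{308} = 230 \cdot \frac{1}{308} = \frac{115}{154}$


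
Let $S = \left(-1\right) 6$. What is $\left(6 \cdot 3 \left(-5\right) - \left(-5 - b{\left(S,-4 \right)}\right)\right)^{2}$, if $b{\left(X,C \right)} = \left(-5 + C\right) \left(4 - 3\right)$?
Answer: $8836$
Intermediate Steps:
$S = -6$
$b{\left(X,C \right)} = -5 + C$ ($b{\left(X,C \right)} = \left(-5 + C\right) 1 = -5 + C$)
$\left(6 \cdot 3 \left(-5\right) - \left(-5 - b{\left(S,-4 \right)}\right)\right)^{2} = \left(6 \cdot 3 \left(-5\right) + \left(\left(5 - 9\right) - 0\right)\right)^{2} = \left(18 \left(-5\right) + \left(\left(5 - 9\right) + 0\right)\right)^{2} = \left(-90 + \left(-4 + 0\right)\right)^{2} = \left(-90 - 4\right)^{2} = \left(-94\right)^{2} = 8836$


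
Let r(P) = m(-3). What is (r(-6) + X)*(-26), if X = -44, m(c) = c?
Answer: 1222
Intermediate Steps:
r(P) = -3
(r(-6) + X)*(-26) = (-3 - 44)*(-26) = -47*(-26) = 1222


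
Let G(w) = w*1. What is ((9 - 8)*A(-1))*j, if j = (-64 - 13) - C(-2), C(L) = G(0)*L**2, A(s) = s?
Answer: 77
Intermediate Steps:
G(w) = w
C(L) = 0 (C(L) = 0*L**2 = 0)
j = -77 (j = (-64 - 13) - 1*0 = -77 + 0 = -77)
((9 - 8)*A(-1))*j = ((9 - 8)*(-1))*(-77) = (1*(-1))*(-77) = -1*(-77) = 77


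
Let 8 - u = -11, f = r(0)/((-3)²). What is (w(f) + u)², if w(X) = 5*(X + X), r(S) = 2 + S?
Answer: 36481/81 ≈ 450.38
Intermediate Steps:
f = 2/9 (f = (2 + 0)/((-3)²) = 2/9 ≈ 0.22222)
u = 19 (u = 8 - 1*(-11) = 8 + 11 = 19)
w(X) = 10*X (w(X) = 5*(2*X) = 10*X)
(w(f) + u)² = (10*(2/9) + 19)² = (20/9 + 19)² = (191/9)² = 36481/81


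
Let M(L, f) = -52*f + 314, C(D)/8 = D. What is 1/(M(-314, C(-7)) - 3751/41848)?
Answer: 41848/134997897 ≈ 0.00030999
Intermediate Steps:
C(D) = 8*D
M(L, f) = 314 - 52*f
1/(M(-314, C(-7)) - 3751/41848) = 1/((314 - 416*(-7)) - 3751/41848) = 1/((314 - 52*(-56)) - 3751*1/41848) = 1/((314 + 2912) - 3751/41848) = 1/(3226 - 3751/41848) = 1/(134997897/41848) = 41848/134997897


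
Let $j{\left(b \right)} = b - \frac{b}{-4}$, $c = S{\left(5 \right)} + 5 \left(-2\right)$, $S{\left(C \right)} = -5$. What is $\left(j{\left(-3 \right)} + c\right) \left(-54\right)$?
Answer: $\frac{2025}{2} \approx 1012.5$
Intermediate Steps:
$c = -15$ ($c = -5 + 5 \left(-2\right) = -5 - 10 = -15$)
$j{\left(b \right)} = \frac{5 b}{4}$ ($j{\left(b \right)} = b - b \left(- \frac{1}{4}\right) = b - - \frac{b}{4} = b + \frac{b}{4} = \frac{5 b}{4}$)
$\left(j{\left(-3 \right)} + c\right) \left(-54\right) = \left(\frac{5}{4} \left(-3\right) - 15\right) \left(-54\right) = \left(- \frac{15}{4} - 15\right) \left(-54\right) = \left(- \frac{75}{4}\right) \left(-54\right) = \frac{2025}{2}$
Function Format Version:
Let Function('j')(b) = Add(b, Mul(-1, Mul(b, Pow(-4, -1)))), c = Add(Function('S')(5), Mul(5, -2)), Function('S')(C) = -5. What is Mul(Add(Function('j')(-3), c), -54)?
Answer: Rational(2025, 2) ≈ 1012.5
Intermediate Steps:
c = -15 (c = Add(-5, Mul(5, -2)) = Add(-5, -10) = -15)
Function('j')(b) = Mul(Rational(5, 4), b) (Function('j')(b) = Add(b, Mul(-1, Mul(b, Rational(-1, 4)))) = Add(b, Mul(-1, Mul(Rational(-1, 4), b))) = Add(b, Mul(Rational(1, 4), b)) = Mul(Rational(5, 4), b))
Mul(Add(Function('j')(-3), c), -54) = Mul(Add(Mul(Rational(5, 4), -3), -15), -54) = Mul(Add(Rational(-15, 4), -15), -54) = Mul(Rational(-75, 4), -54) = Rational(2025, 2)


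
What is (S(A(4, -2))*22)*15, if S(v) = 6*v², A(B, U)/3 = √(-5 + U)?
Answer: -124740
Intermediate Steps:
A(B, U) = 3*√(-5 + U)
(S(A(4, -2))*22)*15 = ((6*(3*√(-5 - 2))²)*22)*15 = ((6*(3*√(-7))²)*22)*15 = ((6*(3*(I*√7))²)*22)*15 = ((6*(3*I*√7)²)*22)*15 = ((6*(-63))*22)*15 = -378*22*15 = -8316*15 = -124740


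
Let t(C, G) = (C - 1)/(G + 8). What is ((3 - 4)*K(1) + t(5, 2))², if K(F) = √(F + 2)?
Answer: 79/25 - 4*√3/5 ≈ 1.7744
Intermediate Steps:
t(C, G) = (-1 + C)/(8 + G)
K(F) = √(2 + F)
((3 - 4)*K(1) + t(5, 2))² = ((3 - 4)*√(2 + 1) + (-1 + 5)/(8 + 2))² = (-√3 + 4/10)² = (-√3 + (⅒)*4)² = (-√3 + ⅖)² = (⅖ - √3)²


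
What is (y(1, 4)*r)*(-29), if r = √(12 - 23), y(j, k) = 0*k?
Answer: 0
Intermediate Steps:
y(j, k) = 0
r = I*√11 (r = √(-11) = I*√11 ≈ 3.3166*I)
(y(1, 4)*r)*(-29) = (0*(I*√11))*(-29) = 0*(-29) = 0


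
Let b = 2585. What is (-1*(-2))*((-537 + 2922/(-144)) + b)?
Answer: 48665/12 ≈ 4055.4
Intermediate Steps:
(-1*(-2))*((-537 + 2922/(-144)) + b) = (-1*(-2))*((-537 + 2922/(-144)) + 2585) = 2*((-537 + 2922*(-1/144)) + 2585) = 2*((-537 - 487/24) + 2585) = 2*(-13375/24 + 2585) = 2*(48665/24) = 48665/12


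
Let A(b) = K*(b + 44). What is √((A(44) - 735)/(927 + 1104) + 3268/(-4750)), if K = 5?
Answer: I*√2148198855/50775 ≈ 0.91282*I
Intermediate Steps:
A(b) = 220 + 5*b (A(b) = 5*(b + 44) = 5*(44 + b) = 220 + 5*b)
√((A(44) - 735)/(927 + 1104) + 3268/(-4750)) = √(((220 + 5*44) - 735)/(927 + 1104) + 3268/(-4750)) = √(((220 + 220) - 735)/2031 + 3268*(-1/4750)) = √((440 - 735)*(1/2031) - 86/125) = √(-295*1/2031 - 86/125) = √(-295/2031 - 86/125) = √(-211541/253875) = I*√2148198855/50775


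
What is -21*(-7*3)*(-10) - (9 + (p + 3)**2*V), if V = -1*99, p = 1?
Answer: -2835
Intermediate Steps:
V = -99
-21*(-7*3)*(-10) - (9 + (p + 3)**2*V) = -21*(-7*3)*(-10) - (9 + (1 + 3)**2*(-99)) = -(-441)*(-10) - (9 + 4**2*(-99)) = -21*210 - (9 + 16*(-99)) = -4410 - (9 - 1584) = -4410 - 1*(-1575) = -4410 + 1575 = -2835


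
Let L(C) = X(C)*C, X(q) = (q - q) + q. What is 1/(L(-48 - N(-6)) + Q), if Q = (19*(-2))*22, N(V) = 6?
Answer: 1/2080 ≈ 0.00048077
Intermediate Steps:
X(q) = q (X(q) = 0 + q = q)
Q = -836 (Q = -38*22 = -836)
L(C) = C**2 (L(C) = C*C = C**2)
1/(L(-48 - N(-6)) + Q) = 1/((-48 - 1*6)**2 - 836) = 1/((-48 - 6)**2 - 836) = 1/((-54)**2 - 836) = 1/(2916 - 836) = 1/2080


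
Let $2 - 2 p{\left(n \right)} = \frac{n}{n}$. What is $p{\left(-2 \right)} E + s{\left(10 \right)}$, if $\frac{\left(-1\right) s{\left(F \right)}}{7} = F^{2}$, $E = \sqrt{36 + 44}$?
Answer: $-700 + 2 \sqrt{5} \approx -695.53$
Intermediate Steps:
$p{\left(n \right)} = \frac{1}{2}$ ($p{\left(n \right)} = 1 - \frac{n \frac{1}{n}}{2} = 1 - \frac{1}{2} = \frac{1}{2}$)
$E = 4 \sqrt{5}$ ($E = \sqrt{80} = 4 \sqrt{5} \approx 8.9443$)
$s{\left(F \right)} = - 7 F^{2}$
$p{\left(-2 \right)} E + s{\left(10 \right)} = \frac{4 \sqrt{5}}{2} - 7 \cdot 10^{2} = 2 \sqrt{5} - 700 = -700 + 2 \sqrt{5}$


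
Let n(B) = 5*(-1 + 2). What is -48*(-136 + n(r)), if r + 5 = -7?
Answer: 6288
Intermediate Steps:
r = -12 (r = -5 - 7 = -12)
n(B) = 5 (n(B) = 5*1 = 5)
-48*(-136 + n(r)) = -48*(-136 + 5) = -48*(-131) = 6288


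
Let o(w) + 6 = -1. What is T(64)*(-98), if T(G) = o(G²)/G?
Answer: 343/32 ≈ 10.719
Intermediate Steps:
o(w) = -7 (o(w) = -6 - 1 = -7)
T(G) = -7/G
T(64)*(-98) = -7/64*(-98) = 343/32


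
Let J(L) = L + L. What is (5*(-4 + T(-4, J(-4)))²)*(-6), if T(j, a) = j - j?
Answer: -480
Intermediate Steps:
J(L) = 2*L
T(j, a) = 0
(5*(-4 + T(-4, J(-4)))²)*(-6) = (5*(-4 + 0)²)*(-6) = (5*(-4)²)*(-6) = (5*16)*(-6) = 80*(-6) = -480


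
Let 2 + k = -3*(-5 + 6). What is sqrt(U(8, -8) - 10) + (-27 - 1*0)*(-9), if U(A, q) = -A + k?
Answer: 243 + I*sqrt(23) ≈ 243.0 + 4.7958*I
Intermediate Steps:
k = -5 (k = -2 - 3*(-5 + 6) = -2 - 3*1 = -2 - 3 = -5)
U(A, q) = -5 - A (U(A, q) = -A - 5 = -5 - A)
sqrt(U(8, -8) - 10) + (-27 - 1*0)*(-9) = sqrt((-5 - 1*8) - 10) + (-27 - 1*0)*(-9) = sqrt((-5 - 8) - 10) + (-27 + 0)*(-9) = sqrt(-13 - 10) - 27*(-9) = sqrt(-23) + 243 = I*sqrt(23) + 243 = 243 + I*sqrt(23)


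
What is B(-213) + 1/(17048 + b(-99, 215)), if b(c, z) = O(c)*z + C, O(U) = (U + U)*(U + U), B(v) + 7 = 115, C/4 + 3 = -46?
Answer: 912136897/8445712 ≈ 108.00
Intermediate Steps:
C = -196 (C = -12 + 4*(-46) = -12 - 184 = -196)
B(v) = 108 (B(v) = -7 + 115 = 108)
O(U) = 4*U² (O(U) = (2*U)*(2*U) = 4*U²)
b(c, z) = -196 + 4*z*c² (b(c, z) = (4*c²)*z - 196 = 4*z*c² - 196 = -196 + 4*z*c²)
B(-213) + 1/(17048 + b(-99, 215)) = 108 + 1/(17048 + (-196 + 4*215*(-99)²)) = 108 + 1/(17048 + (-196 + 4*215*9801)) = 108 + 1/(17048 + (-196 + 8428860)) = 108 + 1/(17048 + 8428664) = 108 + 1/8445712 = 912136897/8445712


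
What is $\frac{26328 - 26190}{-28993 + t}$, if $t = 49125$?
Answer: $\frac{69}{10066} \approx 0.0068548$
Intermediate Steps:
$\frac{26328 - 26190}{-28993 + t} = \frac{26328 - 26190}{-28993 + 49125} = \frac{138}{20132} = 138 \cdot \frac{1}{20132} = \frac{69}{10066}$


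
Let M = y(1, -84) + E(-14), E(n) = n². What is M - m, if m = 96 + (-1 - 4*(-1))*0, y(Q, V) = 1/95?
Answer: 9501/95 ≈ 100.01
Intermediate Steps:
y(Q, V) = 1/95
M = 18621/95 (M = 1/95 + (-14)² = 1/95 + 196 = 18621/95 ≈ 196.01)
m = 96 (m = 96 + (-1 + 4)*0 = 96 + 3*0 = 96 + 0 = 96)
M - m = 18621/95 - 1*96 = 18621/95 - 96 = 9501/95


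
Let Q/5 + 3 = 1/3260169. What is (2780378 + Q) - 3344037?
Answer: -1837672500901/3260169 ≈ -5.6367e+5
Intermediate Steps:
Q = -48902530/3260169 (Q = -15 + 5/3260169 = -48902530/3260169 ≈ -15.000)
(2780378 + Q) - 3344037 = (2780378 - 48902530/3260169) - 3344037 = 9064453261352/3260169 - 3344037 = -1837672500901/3260169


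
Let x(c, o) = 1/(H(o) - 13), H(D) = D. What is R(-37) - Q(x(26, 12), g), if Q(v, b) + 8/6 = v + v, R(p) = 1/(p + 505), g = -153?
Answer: 1561/468 ≈ 3.3355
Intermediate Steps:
x(c, o) = 1/(-13 + o) (x(c, o) = 1/(o - 13) = 1/(-13 + o))
R(p) = 1/(505 + p)
Q(v, b) = -4/3 + 2*v (Q(v, b) = -4/3 + (v + v) = -4/3 + 2*v)
R(-37) - Q(x(26, 12), g) = 1/(505 - 37) - (-4/3 + 2/(-13 + 12)) = 1/468 - (-4/3 + 2/(-1)) = 1/468 - (-4/3 + 2*(-1)) = 1/468 - (-4/3 - 2) = 1/468 - 1*(-10/3) = 1/468 + 10/3 = 1561/468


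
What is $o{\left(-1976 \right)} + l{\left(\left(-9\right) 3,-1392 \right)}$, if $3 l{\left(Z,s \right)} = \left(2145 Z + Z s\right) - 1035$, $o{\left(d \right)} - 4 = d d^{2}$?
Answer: $-7715449294$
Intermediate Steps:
$o{\left(d \right)} = 4 + d^{3}$ ($o{\left(d \right)} = 4 + d d^{2} = 4 + d^{3}$)
$l{\left(Z,s \right)} = -345 + 715 Z + \frac{Z s}{3}$ ($l{\left(Z,s \right)} = \frac{\left(2145 Z + Z s\right) - 1035}{3} = \frac{-1035 + 2145 Z + Z s}{3} = -345 + 715 Z + \frac{Z s}{3}$)
$o{\left(-1976 \right)} + l{\left(\left(-9\right) 3,-1392 \right)} = \left(4 + \left(-1976\right)^{3}\right) + \left(-345 + 715 \left(\left(-9\right) 3\right) + \frac{1}{3} \left(\left(-9\right) 3\right) \left(-1392\right)\right) = \left(4 - 7715442176\right) + \left(-345 + 715 \left(-27\right) + \frac{1}{3} \left(-27\right) \left(-1392\right)\right) = -7715442172 - 7122 = -7715449294$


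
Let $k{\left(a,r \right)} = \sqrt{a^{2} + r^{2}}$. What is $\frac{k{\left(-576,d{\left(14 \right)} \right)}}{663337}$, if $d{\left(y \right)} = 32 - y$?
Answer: $\frac{90 \sqrt{41}}{663337} \approx 0.00086876$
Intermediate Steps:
$\frac{k{\left(-576,d{\left(14 \right)} \right)}}{663337} = \frac{\sqrt{\left(-576\right)^{2} + \left(32 - 14\right)^{2}}}{663337} = \sqrt{331776 + \left(32 - 14\right)^{2}} \cdot \frac{1}{663337} = \sqrt{331776 + 18^{2}} \cdot \frac{1}{663337} = \sqrt{331776 + 324} \cdot \frac{1}{663337} = \sqrt{332100} \cdot \frac{1}{663337} = 90 \sqrt{41} \cdot \frac{1}{663337} = \frac{90 \sqrt{41}}{663337}$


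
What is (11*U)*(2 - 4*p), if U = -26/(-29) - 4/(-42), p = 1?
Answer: -13288/609 ≈ -21.819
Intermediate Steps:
U = 604/609 (U = -26*(-1/29) - 4*(-1/42) = 26/29 + 2/21 = 604/609 ≈ 0.99179)
(11*U)*(2 - 4*p) = (11*(604/609))*(2 - 4*1) = 6644*(2 - 4)/609 = (6644/609)*(-2) = -13288/609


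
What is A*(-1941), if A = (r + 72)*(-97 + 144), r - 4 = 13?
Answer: -8119203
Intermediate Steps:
r = 17 (r = 4 + 13 = 17)
A = 4183 (A = (17 + 72)*(-97 + 144) = 89*47 = 4183)
A*(-1941) = 4183*(-1941) = -8119203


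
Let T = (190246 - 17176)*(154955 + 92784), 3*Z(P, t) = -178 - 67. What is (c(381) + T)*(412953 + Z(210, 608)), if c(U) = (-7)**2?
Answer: 53107047688312306/3 ≈ 1.7702e+16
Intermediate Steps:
c(U) = 49
Z(P, t) = -245/3 (Z(P, t) = (-178 - 67)/3 = (1/3)*(-245) = -245/3)
T = 42876188730 (T = 173070*247739 = 42876188730)
(c(381) + T)*(412953 + Z(210, 608)) = (49 + 42876188730)*(412953 - 245/3) = 42876188779*(1238614/3) = 53107047688312306/3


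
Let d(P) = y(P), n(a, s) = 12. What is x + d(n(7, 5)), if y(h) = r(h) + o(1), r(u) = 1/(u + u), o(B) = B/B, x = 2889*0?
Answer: 25/24 ≈ 1.0417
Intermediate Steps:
x = 0
o(B) = 1
r(u) = 1/(2*u)
y(h) = 1 + 1/(2*h) (y(h) = 1/(2*h) + 1 = 1 + 1/(2*h))
d(P) = (½ + P)/P
x + d(n(7, 5)) = 0 + (½ + 12)/12 = 0 + (1/12)*(25/2) = 0 + 25/24 = 25/24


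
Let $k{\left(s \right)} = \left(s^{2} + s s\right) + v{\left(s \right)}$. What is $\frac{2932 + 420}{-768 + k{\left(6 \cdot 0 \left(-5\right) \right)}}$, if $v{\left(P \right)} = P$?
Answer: $- \frac{419}{96} \approx -4.3646$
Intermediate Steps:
$k{\left(s \right)} = s + 2 s^{2}$ ($k{\left(s \right)} = \left(s^{2} + s s\right) + s = \left(s^{2} + s^{2}\right) + s = 2 s^{2} + s = s + 2 s^{2}$)
$\frac{2932 + 420}{-768 + k{\left(6 \cdot 0 \left(-5\right) \right)}} = \frac{2932 + 420}{-768 + 6 \cdot 0 \left(-5\right) \left(1 + 2 \cdot 6 \cdot 0 \left(-5\right)\right)} = \frac{3352}{-768 + 0 \left(-5\right) \left(1 + 2 \cdot 0 \left(-5\right)\right)} = \frac{3352}{-768 + 0 \left(1 + 2 \cdot 0\right)} = \frac{3352}{-768 + 0 \left(1 + 0\right)} = \frac{3352}{-768 + 0 \cdot 1} = \frac{3352}{-768 + 0} = \frac{3352}{-768} = 3352 \left(- \frac{1}{768}\right) = - \frac{419}{96}$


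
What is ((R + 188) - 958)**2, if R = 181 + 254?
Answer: 112225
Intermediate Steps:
R = 435
((R + 188) - 958)**2 = ((435 + 188) - 958)**2 = (623 - 958)**2 = (-335)**2 = 112225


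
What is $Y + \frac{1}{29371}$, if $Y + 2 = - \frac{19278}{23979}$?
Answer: $- \frac{658254859}{234762403} \approx -2.8039$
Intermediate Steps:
$Y = - \frac{22412}{7993}$ ($Y = -2 - \frac{19278}{23979} = -2 - \frac{6426}{7993} = - \frac{22412}{7993} \approx -2.804$)
$Y + \frac{1}{29371} = - \frac{22412}{7993} + \frac{1}{29371} = - \frac{658254859}{234762403}$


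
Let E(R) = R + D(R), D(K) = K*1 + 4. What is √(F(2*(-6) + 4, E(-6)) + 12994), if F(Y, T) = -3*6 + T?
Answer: 2*√3242 ≈ 113.88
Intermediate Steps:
D(K) = 4 + K (D(K) = K + 4 = 4 + K)
E(R) = 4 + 2*R (E(R) = R + (4 + R) = 4 + 2*R)
F(Y, T) = -18 + T
√(F(2*(-6) + 4, E(-6)) + 12994) = √((-18 + (4 + 2*(-6))) + 12994) = √((-18 + (4 - 12)) + 12994) = √((-18 - 8) + 12994) = √(-26 + 12994) = √12968 = 2*√3242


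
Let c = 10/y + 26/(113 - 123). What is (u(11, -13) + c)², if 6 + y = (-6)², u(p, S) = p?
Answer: 17161/225 ≈ 76.271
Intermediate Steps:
y = 30 (y = -6 + (-6)² = -6 + 36 = 30)
c = -34/15 (c = 10/30 + 26/(113 - 123) = 10*(1/30) + 26/(-10) = ⅓ + 26*(-⅒) = ⅓ - 13/5 = -34/15 ≈ -2.2667)
(u(11, -13) + c)² = (11 - 34/15)² = (131/15)² = 17161/225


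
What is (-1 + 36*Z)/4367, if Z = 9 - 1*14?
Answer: -181/4367 ≈ -0.041447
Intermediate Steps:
Z = -5 (Z = 9 - 14 = -5)
(-1 + 36*Z)/4367 = (-1 + 36*(-5))/4367 = (-1 - 180)*(1/4367) = -181*1/4367 = -181/4367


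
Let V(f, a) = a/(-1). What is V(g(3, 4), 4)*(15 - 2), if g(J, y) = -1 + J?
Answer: -52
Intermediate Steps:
V(f, a) = -a (V(f, a) = a*(-1) = -a)
V(g(3, 4), 4)*(15 - 2) = (-1*4)*(15 - 2) = -4*13 = -52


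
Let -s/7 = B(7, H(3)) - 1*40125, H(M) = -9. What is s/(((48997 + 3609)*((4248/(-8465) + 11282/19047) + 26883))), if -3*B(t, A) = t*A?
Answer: 24951806460/125698685511731 ≈ 0.00019850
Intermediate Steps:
B(t, A) = -A*t/3 (B(t, A) = -t*A/3 = -A*t/3)
s = 280728 (s = -7*(-1/3*(-9)*7 - 1*40125) = -7*(21 - 40125) = -7*(-40104) = 280728)
s/(((48997 + 3609)*((4248/(-8465) + 11282/19047) + 26883))) = 280728/(((48997 + 3609)*((4248/(-8465) + 11282/19047) + 26883))) = 280728/((52606*((4248*(-1/8465) + 11282*(1/19047)) + 26883))) = 280728/((52606*((-4248/8465 + 11282/19047) + 26883))) = 280728/((52606*(14590474/161232855 + 26883))) = 280728/((52606*(4334437431439/161232855))) = 280728/(251397371023462/177765) = 280728*(177765/251397371023462) = 24951806460/125698685511731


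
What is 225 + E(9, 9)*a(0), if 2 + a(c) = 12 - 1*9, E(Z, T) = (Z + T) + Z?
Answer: 252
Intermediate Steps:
E(Z, T) = T + 2*Z (E(Z, T) = (T + Z) + Z = T + 2*Z)
a(c) = 1 (a(c) = -2 + (12 - 1*9) = -2 + (12 - 9) = -2 + 3 = 1)
225 + E(9, 9)*a(0) = 225 + (9 + 2*9)*1 = 225 + (9 + 18)*1 = 225 + 27*1 = 225 + 27 = 252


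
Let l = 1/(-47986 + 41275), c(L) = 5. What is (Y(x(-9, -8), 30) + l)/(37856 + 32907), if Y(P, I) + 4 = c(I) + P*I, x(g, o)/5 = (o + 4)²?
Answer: 16113110/474890493 ≈ 0.033930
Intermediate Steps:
l = -1/6711 (l = 1/(-6711) = -1/6711 ≈ -0.00014901)
x(g, o) = 5*(4 + o)² (x(g, o) = 5*(o + 4)² = 5*(4 + o)²)
Y(P, I) = 1 + I*P (Y(P, I) = -4 + (5 + P*I) = -4 + (5 + I*P) = 1 + I*P)
(Y(x(-9, -8), 30) + l)/(37856 + 32907) = ((1 + 30*(5*(4 - 8)²)) - 1/6711)/(37856 + 32907) = ((1 + 30*(5*(-4)²)) - 1/6711)/70763 = ((1 + 30*(5*16)) - 1/6711)*(1/70763) = ((1 + 30*80) - 1/6711)*(1/70763) = ((1 + 2400) - 1/6711)*(1/70763) = (2401 - 1/6711)*(1/70763) = (16113110/6711)*(1/70763) = 16113110/474890493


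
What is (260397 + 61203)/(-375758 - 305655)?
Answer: -321600/681413 ≈ -0.47196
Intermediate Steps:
(260397 + 61203)/(-375758 - 305655) = 321600/(-681413) = 321600*(-1/681413) = -321600/681413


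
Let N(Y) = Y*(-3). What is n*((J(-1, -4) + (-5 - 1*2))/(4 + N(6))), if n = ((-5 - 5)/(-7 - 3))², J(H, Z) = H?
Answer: 4/7 ≈ 0.57143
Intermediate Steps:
N(Y) = -3*Y
n = 1 (n = (-10/(-10))² = (-10*(-⅒))² = 1² = 1)
n*((J(-1, -4) + (-5 - 1*2))/(4 + N(6))) = 1*((-1 + (-5 - 1*2))/(4 - 3*6)) = 1*((-1 + (-5 - 2))/(4 - 18)) = 1*((-1 - 7)/(-14)) = 1*(-8*(-1/14)) = 1*(4/7) = 4/7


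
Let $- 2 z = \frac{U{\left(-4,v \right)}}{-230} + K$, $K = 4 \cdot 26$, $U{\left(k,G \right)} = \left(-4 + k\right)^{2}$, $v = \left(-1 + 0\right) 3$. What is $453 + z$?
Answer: $\frac{46131}{115} \approx 401.14$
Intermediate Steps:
$v = -3$ ($v = \left(-1\right) 3 = -3$)
$K = 104$
$z = - \frac{5964}{115}$ ($z = - \frac{\frac{\left(-4 - 4\right)^{2}}{-230} + 104}{2} = - \frac{\left(-8\right)^{2} \left(- \frac{1}{230}\right) + 104}{2} = - \frac{64 \left(- \frac{1}{230}\right) + 104}{2} = - \frac{- \frac{32}{115} + 104}{2} = \left(- \frac{1}{2}\right) \frac{11928}{115} = - \frac{5964}{115} \approx -51.861$)
$453 + z = 453 - \frac{5964}{115} = \frac{46131}{115}$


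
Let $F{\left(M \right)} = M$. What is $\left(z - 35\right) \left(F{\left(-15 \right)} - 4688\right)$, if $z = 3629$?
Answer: $-16902582$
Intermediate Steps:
$\left(z - 35\right) \left(F{\left(-15 \right)} - 4688\right) = \left(3629 - 35\right) \left(-15 - 4688\right) = \left(3629 + \left(-35 + 0\right)\right) \left(-4703\right) = \left(3629 - 35\right) \left(-4703\right) = 3594 \left(-4703\right) = -16902582$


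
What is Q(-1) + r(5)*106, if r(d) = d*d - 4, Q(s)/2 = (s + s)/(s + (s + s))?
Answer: 6682/3 ≈ 2227.3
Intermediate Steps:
Q(s) = 4/3 (Q(s) = 2*((s + s)/(s + (s + s))) = 2*((2*s)/(s + 2*s)) = 2*((2*s)/((3*s))) = 2*((2*s)*(1/(3*s))) = 2*(⅔) = 4/3)
r(d) = -4 + d² (r(d) = d² - 4 = -4 + d²)
Q(-1) + r(5)*106 = 4/3 + (-4 + 5²)*106 = 4/3 + (-4 + 25)*106 = 4/3 + 21*106 = 4/3 + 2226 = 6682/3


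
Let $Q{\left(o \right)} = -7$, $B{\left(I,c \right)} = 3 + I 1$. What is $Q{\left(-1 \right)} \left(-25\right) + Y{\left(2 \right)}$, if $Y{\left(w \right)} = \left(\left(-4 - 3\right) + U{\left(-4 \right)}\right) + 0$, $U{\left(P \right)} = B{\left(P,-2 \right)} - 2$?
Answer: $165$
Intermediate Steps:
$B{\left(I,c \right)} = 3 + I$
$U{\left(P \right)} = 1 + P$ ($U{\left(P \right)} = \left(3 + P\right) - 2 = 1 + P$)
$Y{\left(w \right)} = -10$ ($Y{\left(w \right)} = \left(\left(-4 - 3\right) + \left(1 - 4\right)\right) + 0 = \left(-7 - 3\right) + 0 = -10 + 0 = -10$)
$Q{\left(-1 \right)} \left(-25\right) + Y{\left(2 \right)} = \left(-7\right) \left(-25\right) - 10 = 175 - 10 = 165$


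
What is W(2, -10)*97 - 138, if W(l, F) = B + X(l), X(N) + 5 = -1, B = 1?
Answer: -623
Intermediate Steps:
X(N) = -6 (X(N) = -5 - 1 = -6)
W(l, F) = -5 (W(l, F) = 1 - 6 = -5)
W(2, -10)*97 - 138 = -5*97 - 138 = -485 - 138 = -623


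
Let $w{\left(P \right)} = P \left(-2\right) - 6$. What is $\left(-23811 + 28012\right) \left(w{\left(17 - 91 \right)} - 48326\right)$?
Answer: $-202420984$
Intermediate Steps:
$w{\left(P \right)} = -6 - 2 P$ ($w{\left(P \right)} = - 2 P - 6 = -6 - 2 P$)
$\left(-23811 + 28012\right) \left(w{\left(17 - 91 \right)} - 48326\right) = \left(-23811 + 28012\right) \left(\left(-6 - 2 \left(17 - 91\right)\right) - 48326\right) = 4201 \left(\left(-6 - -148\right) - 48326\right) = 4201 \left(\left(-6 + 148\right) - 48326\right) = 4201 \left(142 - 48326\right) = 4201 \left(-48184\right) = -202420984$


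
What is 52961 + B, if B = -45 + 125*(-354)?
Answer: 8666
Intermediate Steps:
B = -44295 (B = -45 - 44250 = -44295)
52961 + B = 52961 - 44295 = 8666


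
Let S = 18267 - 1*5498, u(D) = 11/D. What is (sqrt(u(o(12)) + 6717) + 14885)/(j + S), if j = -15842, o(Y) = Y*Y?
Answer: -14885/3073 - sqrt(967259)/36876 ≈ -4.8705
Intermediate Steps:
o(Y) = Y**2
S = 12769 (S = 18267 - 5498 = 12769)
(sqrt(u(o(12)) + 6717) + 14885)/(j + S) = (sqrt(11/(12**2) + 6717) + 14885)/(-15842 + 12769) = (sqrt(11/144 + 6717) + 14885)/(-3073) = (sqrt(11*(1/144) + 6717) + 14885)*(-1/3073) = (sqrt(11/144 + 6717) + 14885)*(-1/3073) = (sqrt(967259/144) + 14885)*(-1/3073) = (sqrt(967259)/12 + 14885)*(-1/3073) = (14885 + sqrt(967259)/12)*(-1/3073) = -14885/3073 - sqrt(967259)/36876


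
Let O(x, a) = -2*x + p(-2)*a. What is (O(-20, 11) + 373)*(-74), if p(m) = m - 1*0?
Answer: -28934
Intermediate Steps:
p(m) = m (p(m) = m + 0 = m)
O(x, a) = -2*a - 2*x (O(x, a) = -2*x - 2*a = -2*a - 2*x)
(O(-20, 11) + 373)*(-74) = ((-2*11 - 2*(-20)) + 373)*(-74) = ((-22 + 40) + 373)*(-74) = (18 + 373)*(-74) = 391*(-74) = -28934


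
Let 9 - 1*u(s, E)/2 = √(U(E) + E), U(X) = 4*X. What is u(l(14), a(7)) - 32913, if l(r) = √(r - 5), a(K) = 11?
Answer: -32895 - 2*√55 ≈ -32910.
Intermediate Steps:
l(r) = √(-5 + r)
u(s, E) = 18 - 2*√5*√E (u(s, E) = 18 - 2*√(4*E + E) = 18 - 2*√5*√E)
u(l(14), a(7)) - 32913 = (18 - 2*√5*√11) - 32913 = (18 - 2*√55) - 32913 = -32895 - 2*√55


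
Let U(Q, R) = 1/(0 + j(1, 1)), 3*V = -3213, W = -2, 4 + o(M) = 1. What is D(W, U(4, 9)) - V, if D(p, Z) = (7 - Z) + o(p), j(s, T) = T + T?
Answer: 2149/2 ≈ 1074.5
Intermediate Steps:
j(s, T) = 2*T
o(M) = -3 (o(M) = -4 + 1 = -3)
V = -1071 (V = (1/3)*(-3213) = -1071)
U(Q, R) = 1/2 (U(Q, R) = 1/(0 + 2*1) = 1/(0 + 2) = 1/2)
D(p, Z) = 4 - Z (D(p, Z) = (7 - Z) - 3 = 4 - Z)
D(W, U(4, 9)) - V = (4 - 1*1/2) - 1*(-1071) = (4 - 1/2) + 1071 = 7/2 + 1071 = 2149/2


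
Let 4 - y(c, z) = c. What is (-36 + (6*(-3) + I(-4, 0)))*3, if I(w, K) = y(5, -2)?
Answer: -165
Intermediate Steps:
y(c, z) = 4 - c
I(w, K) = -1 (I(w, K) = 4 - 1*5 = 4 - 5 = -1)
(-36 + (6*(-3) + I(-4, 0)))*3 = (-36 + (6*(-3) - 1))*3 = (-36 + (-18 - 1))*3 = (-36 - 19)*3 = -55*3 = -165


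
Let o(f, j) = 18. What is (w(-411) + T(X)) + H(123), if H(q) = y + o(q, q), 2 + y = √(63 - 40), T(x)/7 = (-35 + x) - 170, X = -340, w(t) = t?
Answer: -4210 + √23 ≈ -4205.2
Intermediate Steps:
T(x) = -1435 + 7*x (T(x) = 7*((-35 + x) - 170) = 7*(-205 + x) = -1435 + 7*x)
y = -2 + √23 (y = -2 + √(63 - 40) = -2 + √23 ≈ 2.7958)
H(q) = 16 + √23 (H(q) = (-2 + √23) + 18 = 16 + √23)
(w(-411) + T(X)) + H(123) = (-411 + (-1435 + 7*(-340))) + (16 + √23) = (-411 + (-1435 - 2380)) + (16 + √23) = (-411 - 3815) + (16 + √23) = -4226 + (16 + √23) = -4210 + √23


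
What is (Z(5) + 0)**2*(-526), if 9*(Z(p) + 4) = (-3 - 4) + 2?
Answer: -884206/81 ≈ -10916.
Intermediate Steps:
Z(p) = -41/9 (Z(p) = -4 + ((-3 - 4) + 2)/9 = -4 + (-7 + 2)/9 = -4 + (1/9)*(-5) = -4 - 5/9 = -41/9)
(Z(5) + 0)**2*(-526) = (-41/9 + 0)**2*(-526) = (-41/9)**2*(-526) = (1681/81)*(-526) = -884206/81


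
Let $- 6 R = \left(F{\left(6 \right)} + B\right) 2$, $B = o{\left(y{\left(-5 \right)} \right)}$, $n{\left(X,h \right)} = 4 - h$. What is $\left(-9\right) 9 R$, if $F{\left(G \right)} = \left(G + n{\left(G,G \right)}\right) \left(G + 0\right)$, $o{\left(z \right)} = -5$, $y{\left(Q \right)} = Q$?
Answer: $513$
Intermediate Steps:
$B = -5$
$F{\left(G \right)} = 4 G$ ($F{\left(G \right)} = \left(G - \left(-4 + G\right)\right) \left(G + 0\right) = 4 G$)
$R = - \frac{19}{3}$ ($R = - \frac{\left(4 \cdot 6 - 5\right) 2}{6} = - \frac{\left(24 - 5\right) 2}{6} = - \frac{19 \cdot 2}{6} = \left(- \frac{1}{6}\right) 38 = - \frac{19}{3} \approx -6.3333$)
$\left(-9\right) 9 R = \left(-9\right) 9 \left(- \frac{19}{3}\right) = \left(-81\right) \left(- \frac{19}{3}\right) = 513$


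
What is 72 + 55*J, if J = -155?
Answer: -8453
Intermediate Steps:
72 + 55*J = 72 + 55*(-155) = 72 - 8525 = -8453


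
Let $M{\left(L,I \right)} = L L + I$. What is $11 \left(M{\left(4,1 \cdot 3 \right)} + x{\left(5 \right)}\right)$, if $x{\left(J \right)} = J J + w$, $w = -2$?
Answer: $462$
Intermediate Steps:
$x{\left(J \right)} = -2 + J^{2}$ ($x{\left(J \right)} = J J - 2 = J^{2} - 2 = -2 + J^{2}$)
$M{\left(L,I \right)} = I + L^{2}$ ($M{\left(L,I \right)} = L^{2} + I = I + L^{2}$)
$11 \left(M{\left(4,1 \cdot 3 \right)} + x{\left(5 \right)}\right) = 11 \left(\left(1 \cdot 3 + 4^{2}\right) - \left(2 - 5^{2}\right)\right) = 11 \left(\left(3 + 16\right) + \left(-2 + 25\right)\right) = 11 \left(19 + 23\right) = 11 \cdot 42 = 462$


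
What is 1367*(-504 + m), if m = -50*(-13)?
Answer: 199582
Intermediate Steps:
m = 650
1367*(-504 + m) = 1367*(-504 + 650) = 1367*146 = 199582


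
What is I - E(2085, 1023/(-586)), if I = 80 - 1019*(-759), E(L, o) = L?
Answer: 771416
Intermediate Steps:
I = 773501 (I = 80 + 773421 = 773501)
I - E(2085, 1023/(-586)) = 773501 - 1*2085 = 773501 - 2085 = 771416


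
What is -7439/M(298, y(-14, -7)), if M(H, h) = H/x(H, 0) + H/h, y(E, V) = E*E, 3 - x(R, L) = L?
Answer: -2187066/29651 ≈ -73.760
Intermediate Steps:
x(R, L) = 3 - L
y(E, V) = E²
M(H, h) = H/3 + H/h (M(H, h) = H/(3 - 1*0) + H/h = H/(3 + 0) + H/h = H/3 + H/h)
-7439/M(298, y(-14, -7)) = -7439/((⅓)*298 + 298/((-14)²)) = -7439/(298/3 + 298/196) = -7439/(298/3 + 298*(1/196)) = -7439/(298/3 + 149/98) = -7439/29651/294 = -7439*294/29651 = -2187066/29651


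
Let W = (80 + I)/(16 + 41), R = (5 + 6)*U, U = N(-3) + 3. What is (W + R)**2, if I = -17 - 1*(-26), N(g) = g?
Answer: 7921/3249 ≈ 2.4380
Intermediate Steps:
I = 9 (I = -17 + 26 = 9)
U = 0 (U = -3 + 3 = 0)
R = 0 (R = (5 + 6)*0 = 11*0 = 0)
W = 89/57 (W = (80 + 9)/(16 + 41) = 89/57 ≈ 1.5614)
(W + R)**2 = (89/57 + 0)**2 = (89/57)**2 = 7921/3249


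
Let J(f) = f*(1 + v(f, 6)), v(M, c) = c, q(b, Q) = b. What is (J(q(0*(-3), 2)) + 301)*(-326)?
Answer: -98126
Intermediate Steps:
J(f) = 7*f (J(f) = f*(1 + 6) = f*7 = 7*f)
(J(q(0*(-3), 2)) + 301)*(-326) = (7*(0*(-3)) + 301)*(-326) = (7*0 + 301)*(-326) = (0 + 301)*(-326) = 301*(-326) = -98126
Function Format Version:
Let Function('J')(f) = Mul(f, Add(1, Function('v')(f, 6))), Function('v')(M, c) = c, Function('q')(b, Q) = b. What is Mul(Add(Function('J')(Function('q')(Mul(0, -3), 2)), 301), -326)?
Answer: -98126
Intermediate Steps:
Function('J')(f) = Mul(7, f) (Function('J')(f) = Mul(f, Add(1, 6)) = Mul(f, 7) = Mul(7, f))
Mul(Add(Function('J')(Function('q')(Mul(0, -3), 2)), 301), -326) = Mul(Add(Mul(7, Mul(0, -3)), 301), -326) = Mul(Add(Mul(7, 0), 301), -326) = Mul(Add(0, 301), -326) = Mul(301, -326) = -98126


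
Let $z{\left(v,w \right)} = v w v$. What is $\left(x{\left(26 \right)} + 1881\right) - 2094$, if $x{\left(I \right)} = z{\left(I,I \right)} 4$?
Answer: $70091$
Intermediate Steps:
$z{\left(v,w \right)} = w v^{2}$
$x{\left(I \right)} = 4 I^{3}$ ($x{\left(I \right)} = I I^{2} \cdot 4 = I^{3} \cdot 4 = 4 I^{3}$)
$\left(x{\left(26 \right)} + 1881\right) - 2094 = \left(4 \cdot 26^{3} + 1881\right) - 2094 = \left(4 \cdot 17576 + 1881\right) - 2094 = \left(70304 + 1881\right) - 2094 = 72185 - 2094 = 70091$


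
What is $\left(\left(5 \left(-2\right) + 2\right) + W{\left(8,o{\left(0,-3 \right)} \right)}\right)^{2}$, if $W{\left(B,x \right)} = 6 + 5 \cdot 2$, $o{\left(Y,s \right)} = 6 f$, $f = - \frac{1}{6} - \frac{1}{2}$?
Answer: $64$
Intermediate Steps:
$f = - \frac{2}{3}$ ($f = \left(-1\right) \frac{1}{6} - \frac{1}{2} = - \frac{1}{6} - \frac{1}{2} = - \frac{2}{3} \approx -0.66667$)
$o{\left(Y,s \right)} = -4$ ($o{\left(Y,s \right)} = 6 \left(- \frac{2}{3}\right) = -4$)
$W{\left(B,x \right)} = 16$ ($W{\left(B,x \right)} = 6 + 10 = 16$)
$\left(\left(5 \left(-2\right) + 2\right) + W{\left(8,o{\left(0,-3 \right)} \right)}\right)^{2} = \left(\left(5 \left(-2\right) + 2\right) + 16\right)^{2} = \left(\left(-10 + 2\right) + 16\right)^{2} = \left(-8 + 16\right)^{2} = 8^{2} = 64$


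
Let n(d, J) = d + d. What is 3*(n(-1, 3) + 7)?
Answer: 15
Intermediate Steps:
n(d, J) = 2*d
3*(n(-1, 3) + 7) = 3*(2*(-1) + 7) = 3*(-2 + 7) = 3*5 = 15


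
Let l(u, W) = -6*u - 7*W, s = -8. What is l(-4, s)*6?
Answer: 480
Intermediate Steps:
l(u, W) = -7*W - 6*u
l(-4, s)*6 = (-7*(-8) - 6*(-4))*6 = (56 + 24)*6 = 80*6 = 480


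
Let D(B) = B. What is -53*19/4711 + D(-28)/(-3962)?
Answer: -275559/1333213 ≈ -0.20669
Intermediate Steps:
-53*19/4711 + D(-28)/(-3962) = -53*19/4711 - 28/(-3962) = -1007*1/4711 - 28*(-1/3962) = -1007/4711 + 2/283 = -275559/1333213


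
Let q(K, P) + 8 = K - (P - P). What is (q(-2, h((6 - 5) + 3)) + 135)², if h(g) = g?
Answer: 15625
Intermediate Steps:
q(K, P) = -8 + K (q(K, P) = -8 + (K - (P - P)) = -8 + (K - 1*0) = -8 + (K + 0) = -8 + K)
(q(-2, h((6 - 5) + 3)) + 135)² = ((-8 - 2) + 135)² = (-10 + 135)² = 125² = 15625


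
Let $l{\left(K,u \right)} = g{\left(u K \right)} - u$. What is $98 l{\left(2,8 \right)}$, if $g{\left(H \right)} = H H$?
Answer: $24304$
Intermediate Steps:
$g{\left(H \right)} = H^{2}$
$l{\left(K,u \right)} = - u + K^{2} u^{2}$ ($l{\left(K,u \right)} = \left(u K\right)^{2} - u = \left(K u\right)^{2} - u = K^{2} u^{2} - u = - u + K^{2} u^{2}$)
$98 l{\left(2,8 \right)} = 98 \cdot 8 \left(-1 + 8 \cdot 2^{2}\right) = 98 \cdot 8 \left(-1 + 8 \cdot 4\right) = 98 \cdot 8 \left(-1 + 32\right) = 98 \cdot 8 \cdot 31 = 98 \cdot 248 = 24304$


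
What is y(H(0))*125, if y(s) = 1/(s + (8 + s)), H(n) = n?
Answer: 125/8 ≈ 15.625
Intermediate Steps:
y(s) = 1/(8 + 2*s)
y(H(0))*125 = (1/(2*(4 + 0)))*125 = ((½)/4)*125 = ((½)*(¼))*125 = (⅛)*125 = 125/8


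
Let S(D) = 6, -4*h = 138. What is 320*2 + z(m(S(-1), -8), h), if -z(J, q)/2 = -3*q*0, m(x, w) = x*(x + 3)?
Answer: 640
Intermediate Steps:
h = -69/2 (h = -¼*138 = -69/2 ≈ -34.500)
m(x, w) = x*(3 + x)
z(J, q) = 0 (z(J, q) = -2*(-3*q)*0 = -2*0 = 0)
320*2 + z(m(S(-1), -8), h) = 320*2 + 0 = 640 + 0 = 640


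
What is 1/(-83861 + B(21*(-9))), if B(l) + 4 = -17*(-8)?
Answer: -1/83729 ≈ -1.1943e-5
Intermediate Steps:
B(l) = 132 (B(l) = -4 - 17*(-8) = -4 + 136 = 132)
1/(-83861 + B(21*(-9))) = 1/(-83861 + 132) = 1/(-83729) = -1/83729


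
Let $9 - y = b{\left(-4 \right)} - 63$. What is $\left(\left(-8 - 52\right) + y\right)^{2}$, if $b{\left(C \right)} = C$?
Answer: $256$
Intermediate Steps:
$y = 76$ ($y = 9 - \left(-4 - 63\right) = 9 - -67 = 9 + 67 = 76$)
$\left(\left(-8 - 52\right) + y\right)^{2} = \left(\left(-8 - 52\right) + 76\right)^{2} = \left(-60 + 76\right)^{2} = 16^{2} = 256$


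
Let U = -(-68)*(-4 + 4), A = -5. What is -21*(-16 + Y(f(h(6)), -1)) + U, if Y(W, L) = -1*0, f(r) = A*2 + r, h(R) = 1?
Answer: 336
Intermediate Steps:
f(r) = -10 + r (f(r) = -5*2 + r = -10 + r)
U = 0 (U = -(-68)*0 = -17*0 = 0)
Y(W, L) = 0
-21*(-16 + Y(f(h(6)), -1)) + U = -21*(-16 + 0) + 0 = -21*(-16) + 0 = 336 + 0 = 336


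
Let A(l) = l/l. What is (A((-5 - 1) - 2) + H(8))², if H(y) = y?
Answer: 81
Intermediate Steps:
A(l) = 1
(A((-5 - 1) - 2) + H(8))² = (1 + 8)² = 9² = 81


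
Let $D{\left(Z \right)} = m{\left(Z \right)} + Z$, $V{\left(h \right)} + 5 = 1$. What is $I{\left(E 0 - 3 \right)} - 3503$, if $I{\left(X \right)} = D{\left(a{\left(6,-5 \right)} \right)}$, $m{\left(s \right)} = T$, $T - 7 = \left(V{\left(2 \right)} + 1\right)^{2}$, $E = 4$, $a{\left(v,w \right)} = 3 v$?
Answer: $-3469$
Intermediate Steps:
$V{\left(h \right)} = -4$ ($V{\left(h \right)} = -5 + 1 = -4$)
$T = 16$ ($T = 7 + \left(-4 + 1\right)^{2} = 7 + \left(-3\right)^{2} = 7 + 9 = 16$)
$m{\left(s \right)} = 16$
$D{\left(Z \right)} = 16 + Z$
$I{\left(X \right)} = 34$ ($I{\left(X \right)} = 16 + 3 \cdot 6 = 16 + 18 = 34$)
$I{\left(E 0 - 3 \right)} - 3503 = 34 - 3503 = -3469$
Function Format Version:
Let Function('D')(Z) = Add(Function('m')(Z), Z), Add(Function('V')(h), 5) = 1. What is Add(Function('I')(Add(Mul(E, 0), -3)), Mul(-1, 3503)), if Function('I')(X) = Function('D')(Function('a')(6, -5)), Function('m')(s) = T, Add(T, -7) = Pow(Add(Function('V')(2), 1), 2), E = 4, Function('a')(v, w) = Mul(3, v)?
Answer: -3469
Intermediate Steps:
Function('V')(h) = -4 (Function('V')(h) = Add(-5, 1) = -4)
T = 16 (T = Add(7, Pow(Add(-4, 1), 2)) = Add(7, Pow(-3, 2)) = Add(7, 9) = 16)
Function('m')(s) = 16
Function('D')(Z) = Add(16, Z)
Function('I')(X) = 34 (Function('I')(X) = Add(16, Mul(3, 6)) = Add(16, 18) = 34)
Add(Function('I')(Add(Mul(E, 0), -3)), Mul(-1, 3503)) = Add(34, Mul(-1, 3503)) = Add(34, -3503) = -3469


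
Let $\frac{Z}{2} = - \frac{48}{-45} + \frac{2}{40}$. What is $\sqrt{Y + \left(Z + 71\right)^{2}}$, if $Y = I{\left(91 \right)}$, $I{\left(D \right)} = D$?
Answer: $\frac{\sqrt{4908709}}{30} \approx 73.852$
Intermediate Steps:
$Z = \frac{67}{30}$ ($Z = 2 \left(- \frac{48}{-45} + \frac{2}{40}\right) = 2 \left(\left(-48\right) \left(- \frac{1}{45}\right) + 2 \cdot \frac{1}{40}\right) = 2 \left(\frac{16}{15} + \frac{1}{20}\right) = 2 \cdot \frac{67}{60} = \frac{67}{30} \approx 2.2333$)
$Y = 91$
$\sqrt{Y + \left(Z + 71\right)^{2}} = \sqrt{91 + \left(\frac{67}{30} + 71\right)^{2}} = \sqrt{91 + \left(\frac{2197}{30}\right)^{2}} = \sqrt{91 + \frac{4826809}{900}} = \sqrt{\frac{4908709}{900}} = \frac{\sqrt{4908709}}{30}$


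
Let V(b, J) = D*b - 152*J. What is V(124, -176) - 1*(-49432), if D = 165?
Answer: 96644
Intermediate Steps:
V(b, J) = -152*J + 165*b (V(b, J) = 165*b - 152*J = -152*J + 165*b)
V(124, -176) - 1*(-49432) = (-152*(-176) + 165*124) - 1*(-49432) = (26752 + 20460) + 49432 = 47212 + 49432 = 96644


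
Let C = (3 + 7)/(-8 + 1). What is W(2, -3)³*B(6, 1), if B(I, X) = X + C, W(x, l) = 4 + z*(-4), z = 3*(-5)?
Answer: -786432/7 ≈ -1.1235e+5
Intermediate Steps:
z = -15
W(x, l) = 64 (W(x, l) = 4 - 15*(-4) = 4 + 60 = 64)
C = -10/7 (C = 10/(-7) = 10*(-⅐) = -10/7 ≈ -1.4286)
B(I, X) = -10/7 + X (B(I, X) = X - 10/7 = -10/7 + X)
W(2, -3)³*B(6, 1) = 64³*(-10/7 + 1) = 262144*(-3/7) = -786432/7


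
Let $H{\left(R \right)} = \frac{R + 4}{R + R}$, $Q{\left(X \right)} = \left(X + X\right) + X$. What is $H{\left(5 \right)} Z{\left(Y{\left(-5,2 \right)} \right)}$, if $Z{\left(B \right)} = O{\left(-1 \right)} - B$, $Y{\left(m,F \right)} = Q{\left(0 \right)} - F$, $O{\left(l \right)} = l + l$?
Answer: $0$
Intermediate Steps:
$Q{\left(X \right)} = 3 X$ ($Q{\left(X \right)} = 2 X + X = 3 X$)
$H{\left(R \right)} = \frac{4 + R}{2 R}$
$O{\left(l \right)} = 2 l$
$Y{\left(m,F \right)} = - F$ ($Y{\left(m,F \right)} = 3 \cdot 0 - F = 0 - F = - F$)
$Z{\left(B \right)} = -2 - B$ ($Z{\left(B \right)} = 2 \left(-1\right) - B = -2 - B$)
$H{\left(5 \right)} Z{\left(Y{\left(-5,2 \right)} \right)} = \frac{4 + 5}{2 \cdot 5} \left(-2 - \left(-1\right) 2\right) = \frac{1}{2} \cdot \frac{1}{5} \cdot 9 \left(-2 - -2\right) = \frac{9 \left(-2 + 2\right)}{10} = \frac{9}{10} \cdot 0 = 0$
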